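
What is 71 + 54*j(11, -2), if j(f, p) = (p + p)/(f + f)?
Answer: 673/11 ≈ 61.182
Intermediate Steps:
j(f, p) = p/f (j(f, p) = (2*p)/((2*f)) = (2*p)*(1/(2*f)) = p/f)
71 + 54*j(11, -2) = 71 + 54*(-2/11) = 71 - 108/11 = 673/11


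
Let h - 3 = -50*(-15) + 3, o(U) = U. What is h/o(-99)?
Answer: -84/11 ≈ -7.6364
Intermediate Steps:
h = 756 (h = 3 + (-50*(-15) + 3) = 3 + (750 + 3) = 3 + 753 = 756)
h/o(-99) = 756/(-99) = 756*(-1/99) = -84/11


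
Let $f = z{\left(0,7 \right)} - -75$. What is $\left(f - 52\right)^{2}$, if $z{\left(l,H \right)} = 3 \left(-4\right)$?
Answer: $121$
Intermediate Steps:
$z{\left(l,H \right)} = -12$
$f = 63$ ($f = -12 - -75 = -12 + 75 = 63$)
$\left(f - 52\right)^{2} = \left(63 - 52\right)^{2} = 11^{2} = 121$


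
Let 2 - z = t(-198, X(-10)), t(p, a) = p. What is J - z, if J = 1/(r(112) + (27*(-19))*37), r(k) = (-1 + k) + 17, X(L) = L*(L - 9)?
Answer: -3770601/18853 ≈ -200.00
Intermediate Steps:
X(L) = L*(-9 + L)
r(k) = 16 + k
z = 200 (z = 2 - 1*(-198) = 2 + 198 = 200)
J = -1/18853 (J = 1/((16 + 112) + (27*(-19))*37) = 1/(128 - 513*37) = 1/(128 - 18981) = 1/(-18853) = -1/18853 ≈ -5.3042e-5)
J - z = -1/18853 - 1*200 = -1/18853 - 200 = -3770601/18853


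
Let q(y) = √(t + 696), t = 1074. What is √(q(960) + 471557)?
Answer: √(471557 + √1770) ≈ 686.73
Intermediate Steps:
q(y) = √1770 (q(y) = √(1074 + 696) = √1770)
√(q(960) + 471557) = √(√1770 + 471557) = √(471557 + √1770)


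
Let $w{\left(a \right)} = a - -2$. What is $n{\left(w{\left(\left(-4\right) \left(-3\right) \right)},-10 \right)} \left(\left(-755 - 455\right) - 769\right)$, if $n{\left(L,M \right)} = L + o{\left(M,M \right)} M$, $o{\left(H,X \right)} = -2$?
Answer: $-67286$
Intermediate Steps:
$w{\left(a \right)} = 2 + a$ ($w{\left(a \right)} = a + 2 = 2 + a$)
$n{\left(L,M \right)} = L - 2 M$
$n{\left(w{\left(\left(-4\right) \left(-3\right) \right)},-10 \right)} \left(\left(-755 - 455\right) - 769\right) = \left(\left(2 - -12\right) - -20\right) \left(\left(-755 - 455\right) - 769\right) = \left(\left(2 + 12\right) + 20\right) \left(\left(-755 - 455\right) - 769\right) = \left(14 + 20\right) \left(-1210 - 769\right) = 34 \left(-1979\right) = -67286$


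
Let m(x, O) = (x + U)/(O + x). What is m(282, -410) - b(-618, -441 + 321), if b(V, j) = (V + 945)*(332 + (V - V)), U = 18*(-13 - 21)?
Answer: -6947931/64 ≈ -1.0856e+5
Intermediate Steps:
U = -612 (U = 18*(-34) = -612)
b(V, j) = 313740 + 332*V (b(V, j) = (945 + V)*(332 + 0) = (945 + V)*332 = 313740 + 332*V)
m(x, O) = (-612 + x)/(O + x) (m(x, O) = (x - 612)/(O + x) = (-612 + x)/(O + x))
m(282, -410) - b(-618, -441 + 321) = (-612 + 282)/(-410 + 282) - (313740 + 332*(-618)) = -330/(-128) - (313740 - 205176) = -1/128*(-330) - 1*108564 = 165/64 - 108564 = -6947931/64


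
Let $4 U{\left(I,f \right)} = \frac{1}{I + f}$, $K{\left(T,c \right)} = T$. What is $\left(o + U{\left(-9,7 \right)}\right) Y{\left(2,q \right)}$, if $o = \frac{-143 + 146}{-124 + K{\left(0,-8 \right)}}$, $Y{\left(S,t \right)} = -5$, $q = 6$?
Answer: $\frac{185}{248} \approx 0.74597$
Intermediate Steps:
$U{\left(I,f \right)} = \frac{1}{4 \left(I + f\right)}$
$o = - \frac{3}{124}$ ($o = \frac{-143 + 146}{-124 + 0} = \frac{3}{-124} = 3 \left(- \frac{1}{124}\right) = - \frac{3}{124} \approx -0.024194$)
$\left(o + U{\left(-9,7 \right)}\right) Y{\left(2,q \right)} = \left(- \frac{3}{124} + \frac{1}{4 \left(-9 + 7\right)}\right) \left(-5\right) = \left(- \frac{3}{124} + \frac{1}{4 \left(-2\right)}\right) \left(-5\right) = \left(- \frac{3}{124} + \frac{1}{4} \left(- \frac{1}{2}\right)\right) \left(-5\right) = \left(- \frac{3}{124} - \frac{1}{8}\right) \left(-5\right) = \left(- \frac{37}{248}\right) \left(-5\right) = \frac{185}{248}$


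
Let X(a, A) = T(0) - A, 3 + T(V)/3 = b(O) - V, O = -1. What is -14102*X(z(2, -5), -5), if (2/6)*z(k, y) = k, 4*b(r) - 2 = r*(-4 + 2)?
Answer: 14102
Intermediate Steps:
b(r) = 1/2 - r/2 (b(r) = 1/2 + (r*(-4 + 2))/4 = 1/2 + (r*(-2))/4 = 1/2 + (-2*r)/4 = 1/2 - r/2)
T(V) = -6 - 3*V (T(V) = -9 + 3*((1/2 - 1/2*(-1)) - V) = -9 + 3*((1/2 + 1/2) - V) = -9 + 3*(1 - V) = -9 + (3 - 3*V) = -6 - 3*V)
z(k, y) = 3*k
X(a, A) = -6 - A (X(a, A) = (-6 - 3*0) - A = (-6 + 0) - A = -6 - A)
-14102*X(z(2, -5), -5) = -14102*(-6 - 1*(-5)) = -14102*(-6 + 5) = -14102*(-1) = 14102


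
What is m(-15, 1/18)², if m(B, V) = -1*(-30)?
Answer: 900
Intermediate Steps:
m(B, V) = 30
m(-15, 1/18)² = 30² = 900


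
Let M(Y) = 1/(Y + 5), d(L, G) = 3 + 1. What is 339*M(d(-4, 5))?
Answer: 113/3 ≈ 37.667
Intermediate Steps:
d(L, G) = 4
M(Y) = 1/(5 + Y)
339*M(d(-4, 5)) = 339/(5 + 4) = 339/9 = 339*(⅑) = 113/3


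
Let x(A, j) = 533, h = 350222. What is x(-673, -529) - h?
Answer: -349689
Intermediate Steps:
x(-673, -529) - h = 533 - 1*350222 = 533 - 350222 = -349689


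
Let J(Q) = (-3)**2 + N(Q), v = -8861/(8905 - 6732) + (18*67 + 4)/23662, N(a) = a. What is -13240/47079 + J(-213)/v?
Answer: 122769669786134/2436804944127 ≈ 50.381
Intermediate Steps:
v = -103519826/25708763 (v = -8861/2173 + (1206 + 4)*(1/23662) = -8861*1/2173 + 1210*(1/23662) = -8861/2173 + 605/11831 = -103519826/25708763 ≈ -4.0266)
J(Q) = 9 + Q (J(Q) = (-3)**2 + Q = 9 + Q)
-13240/47079 + J(-213)/v = -13240/47079 + (9 - 213)/(-103519826/25708763) = -13240*1/47079 - 204*(-25708763/103519826) = -13240/47079 + 2622293826/51759913 = 122769669786134/2436804944127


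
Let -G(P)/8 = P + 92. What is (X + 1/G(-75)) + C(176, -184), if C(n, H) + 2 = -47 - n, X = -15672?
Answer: -2161993/136 ≈ -15897.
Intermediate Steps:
C(n, H) = -49 - n (C(n, H) = -2 + (-47 - n) = -49 - n)
G(P) = -736 - 8*P (G(P) = -8*(P + 92) = -8*(92 + P) = -736 - 8*P)
(X + 1/G(-75)) + C(176, -184) = (-15672 + 1/(-736 - 8*(-75))) + (-49 - 1*176) = (-15672 + 1/(-736 + 600)) + (-49 - 176) = (-15672 + 1/(-136)) - 225 = (-15672 - 1/136) - 225 = -2131393/136 - 225 = -2161993/136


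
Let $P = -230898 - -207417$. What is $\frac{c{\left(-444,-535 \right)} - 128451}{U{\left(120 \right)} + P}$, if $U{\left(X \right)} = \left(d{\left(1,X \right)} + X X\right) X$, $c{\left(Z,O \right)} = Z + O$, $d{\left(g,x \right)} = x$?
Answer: $- \frac{129430}{1718919} \approx -0.075297$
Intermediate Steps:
$c{\left(Z,O \right)} = O + Z$
$P = -23481$ ($P = -230898 + 207417 = -23481$)
$U{\left(X \right)} = X \left(X + X^{2}\right)$ ($U{\left(X \right)} = \left(X + X X\right) X = \left(X + X^{2}\right) X = X \left(X + X^{2}\right)$)
$\frac{c{\left(-444,-535 \right)} - 128451}{U{\left(120 \right)} + P} = \frac{\left(-535 - 444\right) - 128451}{120^{2} \left(1 + 120\right) - 23481} = \frac{-979 - 128451}{14400 \cdot 121 - 23481} = - \frac{129430}{1742400 - 23481} = - \frac{129430}{1718919}$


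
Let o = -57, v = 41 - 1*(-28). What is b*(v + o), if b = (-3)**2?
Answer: 108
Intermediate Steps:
b = 9
v = 69 (v = 41 + 28 = 69)
b*(v + o) = 9*(69 - 57) = 9*12 = 108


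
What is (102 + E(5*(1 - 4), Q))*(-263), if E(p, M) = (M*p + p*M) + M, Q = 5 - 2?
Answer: -3945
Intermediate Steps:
Q = 3
E(p, M) = M + 2*M*p (E(p, M) = (M*p + M*p) + M = 2*M*p + M = M + 2*M*p)
(102 + E(5*(1 - 4), Q))*(-263) = (102 + 3*(1 + 2*(5*(1 - 4))))*(-263) = (102 + 3*(1 + 2*(5*(-3))))*(-263) = (102 + 3*(1 + 2*(-15)))*(-263) = (102 + 3*(1 - 30))*(-263) = (102 + 3*(-29))*(-263) = (102 - 87)*(-263) = 15*(-263) = -3945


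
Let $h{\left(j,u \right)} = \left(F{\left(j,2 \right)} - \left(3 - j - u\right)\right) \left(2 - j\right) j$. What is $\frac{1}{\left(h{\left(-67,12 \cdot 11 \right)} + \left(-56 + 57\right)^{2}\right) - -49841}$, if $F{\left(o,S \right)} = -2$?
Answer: $- \frac{1}{227538} \approx -4.3949 \cdot 10^{-6}$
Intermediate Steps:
$h{\left(j,u \right)} = j \left(2 - j\right) \left(-5 + j + u\right)$ ($h{\left(j,u \right)} = \left(-2 - \left(3 - j - u\right)\right) \left(2 - j\right) j = \left(-2 + \left(-3 + j + u\right)\right) j \left(2 - j\right) = \left(-5 + j + u\right) j \left(2 - j\right) = j \left(2 - j\right) \left(-5 + j + u\right)$)
$\frac{1}{\left(h{\left(-67,12 \cdot 11 \right)} + \left(-56 + 57\right)^{2}\right) - -49841} = \frac{1}{\left(- 67 \left(-10 - \left(-67\right)^{2} + 2 \cdot 12 \cdot 11 + 7 \left(-67\right) - - 67 \cdot 12 \cdot 11\right) + \left(-56 + 57\right)^{2}\right) - -49841} = \frac{1}{\left(- 67 \left(-10 - 4489 + 2 \cdot 132 - 469 - \left(-67\right) 132\right) + 1^{2}\right) + 49841} = \frac{1}{\left(- 67 \left(-10 - 4489 + 264 - 469 + 8844\right) + 1\right) + 49841} = \frac{1}{\left(\left(-67\right) 4140 + 1\right) + 49841} = \frac{1}{\left(-277380 + 1\right) + 49841} = \frac{1}{-277379 + 49841} = \frac{1}{-227538} = - \frac{1}{227538}$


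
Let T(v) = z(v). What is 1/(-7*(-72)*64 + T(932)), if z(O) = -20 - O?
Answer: 1/31304 ≈ 3.1945e-5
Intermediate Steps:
T(v) = -20 - v
1/(-7*(-72)*64 + T(932)) = 1/(-7*(-72)*64 + (-20 - 1*932)) = 1/(504*64 + (-20 - 932)) = 1/(32256 - 952) = 1/31304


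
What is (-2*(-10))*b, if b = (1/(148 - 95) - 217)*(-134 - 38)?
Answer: 39560000/53 ≈ 7.4642e+5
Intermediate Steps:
b = 1978000/53 (b = (1/53 - 217)*(-172) = -11500/53*(-172) = 1978000/53 ≈ 37321.)
(-2*(-10))*b = -2*(-10)*(1978000/53) = 20*(1978000/53) = 39560000/53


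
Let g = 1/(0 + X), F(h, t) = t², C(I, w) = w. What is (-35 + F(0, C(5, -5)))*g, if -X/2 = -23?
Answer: -5/23 ≈ -0.21739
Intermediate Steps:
X = 46 (X = -2*(-23) = 46)
g = 1/46 (g = 1/(0 + 46) = 1/46 ≈ 0.021739)
(-35 + F(0, C(5, -5)))*g = (-35 + (-5)²)*(1/46) = (-35 + 25)*(1/46) = -10*1/46 = -5/23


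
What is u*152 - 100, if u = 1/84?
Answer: -2062/21 ≈ -98.190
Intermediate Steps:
u = 1/84 ≈ 0.011905
u*152 - 100 = (1/84)*152 - 100 = 38/21 - 100 = -2062/21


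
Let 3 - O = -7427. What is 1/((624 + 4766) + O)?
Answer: 1/12820 ≈ 7.8003e-5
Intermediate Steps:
O = 7430 (O = 3 - 1*(-7427) = 3 + 7427 = 7430)
1/((624 + 4766) + O) = 1/((624 + 4766) + 7430) = 1/(5390 + 7430) = 1/12820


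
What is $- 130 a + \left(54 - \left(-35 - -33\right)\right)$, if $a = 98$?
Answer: $-12684$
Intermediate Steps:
$- 130 a + \left(54 - \left(-35 - -33\right)\right) = \left(-130\right) 98 + \left(54 - \left(-35 - -33\right)\right) = -12740 + \left(54 - \left(-35 + 33\right)\right) = -12740 + \left(54 - -2\right) = -12740 + \left(54 + 2\right) = -12740 + 56 = -12684$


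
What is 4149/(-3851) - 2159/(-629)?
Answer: 335564/142487 ≈ 2.3550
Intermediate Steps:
4149/(-3851) - 2159/(-629) = 4149*(-1/3851) - 2159*(-1/629) = -4149/3851 + 127/37 = 335564/142487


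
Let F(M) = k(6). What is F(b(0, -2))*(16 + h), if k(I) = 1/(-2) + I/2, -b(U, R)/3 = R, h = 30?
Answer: 115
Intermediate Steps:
b(U, R) = -3*R
k(I) = -½ + I/2 (k(I) = 1*(-½) + I*(½) = -½ + I/2)
F(M) = 5/2 (F(M) = -½ + (½)*6 = -½ + 3 = 5/2)
F(b(0, -2))*(16 + h) = 5*(16 + 30)/2 = (5/2)*46 = 115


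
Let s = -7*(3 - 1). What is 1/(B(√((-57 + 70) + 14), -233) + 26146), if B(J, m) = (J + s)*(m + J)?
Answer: 29435/864771982 + 741*√3/864771982 ≈ 3.5522e-5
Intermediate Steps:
s = -14 (s = -7*2 = -14)
B(J, m) = (-14 + J)*(J + m) (B(J, m) = (J - 14)*(m + J) = (-14 + J)*(J + m))
1/(B(√((-57 + 70) + 14), -233) + 26146) = 1/(((√((-57 + 70) + 14))² - 14*√((-57 + 70) + 14) - 14*(-233) + √((-57 + 70) + 14)*(-233)) + 26146) = 1/(((√(13 + 14))² - 14*√(13 + 14) + 3262 + √(13 + 14)*(-233)) + 26146) = 1/(((√27)² - 42*√3 + 3262 + √27*(-233)) + 26146) = 1/(((3*√3)² - 42*√3 + 3262 + (3*√3)*(-233)) + 26146) = 1/((27 - 42*√3 + 3262 - 699*√3) + 26146) = 1/((3289 - 741*√3) + 26146) = 1/(29435 - 741*√3)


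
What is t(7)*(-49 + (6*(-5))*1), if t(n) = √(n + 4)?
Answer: -79*√11 ≈ -262.01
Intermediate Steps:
t(n) = √(4 + n)
t(7)*(-49 + (6*(-5))*1) = √(4 + 7)*(-49 + (6*(-5))*1) = √11*(-49 - 30*1) = √11*(-49 - 30) = √11*(-79) = -79*√11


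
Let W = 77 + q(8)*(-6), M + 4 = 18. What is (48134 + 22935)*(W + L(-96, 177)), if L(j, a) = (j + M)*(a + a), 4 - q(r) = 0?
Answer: -2059224275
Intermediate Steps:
M = 14 (M = -4 + 18 = 14)
q(r) = 4 (q(r) = 4 - 1*0 = 4 + 0 = 4)
L(j, a) = 2*a*(14 + j) (L(j, a) = (j + 14)*(a + a) = (14 + j)*(2*a) = 2*a*(14 + j))
W = 53 (W = 77 + 4*(-6) = 77 - 24 = 53)
(48134 + 22935)*(W + L(-96, 177)) = (48134 + 22935)*(53 + 2*177*(14 - 96)) = 71069*(53 + 2*177*(-82)) = 71069*(53 - 29028) = 71069*(-28975) = -2059224275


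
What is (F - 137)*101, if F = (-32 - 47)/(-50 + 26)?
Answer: -324109/24 ≈ -13505.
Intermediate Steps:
F = 79/24 (F = -79/(-24) = -79*(-1/24) = 79/24 ≈ 3.2917)
(F - 137)*101 = (79/24 - 137)*101 = -3209/24*101 = -324109/24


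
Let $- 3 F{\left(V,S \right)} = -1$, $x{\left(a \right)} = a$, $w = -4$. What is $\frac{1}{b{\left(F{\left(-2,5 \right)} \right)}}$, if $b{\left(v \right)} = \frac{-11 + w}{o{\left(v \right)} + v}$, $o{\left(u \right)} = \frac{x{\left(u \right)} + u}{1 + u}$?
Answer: $- \frac{1}{18} \approx -0.055556$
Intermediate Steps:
$F{\left(V,S \right)} = \frac{1}{3}$ ($F{\left(V,S \right)} = \left(- \frac{1}{3}\right) \left(-1\right) = \frac{1}{3}$)
$o{\left(u \right)} = \frac{2 u}{1 + u}$ ($o{\left(u \right)} = \frac{u + u}{1 + u} = \frac{2 u}{1 + u}$)
$b{\left(v \right)} = - \frac{15}{v + \frac{2 v}{1 + v}}$ ($b{\left(v \right)} = \frac{-11 - 4}{\frac{2 v}{1 + v} + v} = - \frac{15}{v + \frac{2 v}{1 + v}}$)
$\frac{1}{b{\left(F{\left(-2,5 \right)} \right)}} = \frac{1}{15 \frac{1}{\frac{1}{3}} \frac{1}{3 + \frac{1}{3}} \left(-1 - \frac{1}{3}\right)} = \frac{1}{15 \cdot 3 \frac{1}{\frac{10}{3}} \left(-1 - \frac{1}{3}\right)} = \frac{1}{15 \cdot 3 \cdot \frac{3}{10} \left(- \frac{4}{3}\right)} = \frac{1}{-18} = - \frac{1}{18}$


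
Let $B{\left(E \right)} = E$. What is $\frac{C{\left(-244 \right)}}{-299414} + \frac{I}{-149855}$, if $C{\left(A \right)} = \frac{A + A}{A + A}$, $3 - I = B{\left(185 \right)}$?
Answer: $\frac{54343493}{44868684970} \approx 0.0012112$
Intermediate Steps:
$I = -182$ ($I = 3 - 185 = -182$)
$C{\left(A \right)} = 1$ ($C{\left(A \right)} = \frac{2 A}{2 A} = 2 A \frac{1}{2 A} = 1$)
$\frac{C{\left(-244 \right)}}{-299414} + \frac{I}{-149855} = 1 \frac{1}{-299414} - \frac{182}{-149855} = 1 \left(- \frac{1}{299414}\right) - - \frac{182}{149855} = - \frac{1}{299414} + \frac{182}{149855} = \frac{54343493}{44868684970}$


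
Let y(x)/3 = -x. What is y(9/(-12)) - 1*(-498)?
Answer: 2001/4 ≈ 500.25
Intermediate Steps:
y(x) = -3*x (y(x) = 3*(-x) = -3*x)
y(9/(-12)) - 1*(-498) = -27/(-12) - 1*(-498) = -27*(-1)/12 + 498 = -3*(-¾) + 498 = 9/4 + 498 = 2001/4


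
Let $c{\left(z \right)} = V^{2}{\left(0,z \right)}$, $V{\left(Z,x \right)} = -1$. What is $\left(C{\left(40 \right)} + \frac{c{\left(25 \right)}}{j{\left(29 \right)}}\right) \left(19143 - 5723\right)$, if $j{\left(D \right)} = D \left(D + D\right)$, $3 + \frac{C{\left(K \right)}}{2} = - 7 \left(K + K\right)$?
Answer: $- \frac{12708277010}{841} \approx -1.5111 \cdot 10^{7}$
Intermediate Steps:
$c{\left(z \right)} = 1$ ($c{\left(z \right)} = \left(-1\right)^{2} = 1$)
$C{\left(K \right)} = -6 - 28 K$ ($C{\left(K \right)} = -6 + 2 \left(- 7 \left(K + K\right)\right) = -6 + 2 \left(- 7 \cdot 2 K\right) = -6 + 2 \left(- 14 K\right) = -6 - 28 K$)
$j{\left(D \right)} = 2 D^{2}$ ($j{\left(D \right)} = D 2 D = 2 D^{2}$)
$\left(C{\left(40 \right)} + \frac{c{\left(25 \right)}}{j{\left(29 \right)}}\right) \left(19143 - 5723\right) = \left(\left(-6 - 1120\right) + 1 \frac{1}{2 \cdot 29^{2}}\right) \left(19143 - 5723\right) = \left(\left(-6 - 1120\right) + 1 \frac{1}{2 \cdot 841}\right) 13420 = \left(-1126 + 1 \cdot \frac{1}{1682}\right) 13420 = \left(-1126 + \frac{1}{1682}\right) 13420 = \left(- \frac{1893931}{1682}\right) 13420 = - \frac{12708277010}{841}$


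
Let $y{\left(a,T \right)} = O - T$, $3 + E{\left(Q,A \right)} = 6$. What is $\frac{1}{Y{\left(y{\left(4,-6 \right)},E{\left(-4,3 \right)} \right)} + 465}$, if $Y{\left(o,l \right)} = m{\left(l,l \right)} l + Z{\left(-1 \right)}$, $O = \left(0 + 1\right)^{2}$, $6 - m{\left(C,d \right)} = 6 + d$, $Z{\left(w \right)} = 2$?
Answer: $\frac{1}{458} \approx 0.0021834$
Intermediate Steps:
$E{\left(Q,A \right)} = 3$ ($E{\left(Q,A \right)} = -3 + 6 = 3$)
$m{\left(C,d \right)} = - d$ ($m{\left(C,d \right)} = 6 - \left(6 + d\right) = - d$)
$O = 1$ ($O = 1^{2} = 1$)
$y{\left(a,T \right)} = 1 - T$
$Y{\left(o,l \right)} = 2 - l^{2}$ ($Y{\left(o,l \right)} = - l l + 2 = - l^{2} + 2 = 2 - l^{2}$)
$\frac{1}{Y{\left(y{\left(4,-6 \right)},E{\left(-4,3 \right)} \right)} + 465} = \frac{1}{\left(2 - 3^{2}\right) + 465} = \frac{1}{\left(2 - 9\right) + 465} = \frac{1}{-7 + 465} = \frac{1}{458}$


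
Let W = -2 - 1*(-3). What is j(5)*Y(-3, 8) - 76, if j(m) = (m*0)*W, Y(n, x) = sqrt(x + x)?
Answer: -76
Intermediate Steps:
W = 1 (W = -2 + 3 = 1)
Y(n, x) = sqrt(2)*sqrt(x) (Y(n, x) = sqrt(2*x) = sqrt(2)*sqrt(x))
j(m) = 0 (j(m) = (m*0)*1 = 0*1 = 0)
j(5)*Y(-3, 8) - 76 = 0*(sqrt(2)*sqrt(8)) - 76 = 0*(sqrt(2)*(2*sqrt(2))) - 76 = 0*4 - 76 = 0 - 76 = -76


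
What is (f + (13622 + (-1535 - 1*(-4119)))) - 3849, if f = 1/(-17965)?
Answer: 221993504/17965 ≈ 12357.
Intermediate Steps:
f = -1/17965 ≈ -5.5664e-5
(f + (13622 + (-1535 - 1*(-4119)))) - 3849 = (-1/17965 + (13622 + (-1535 - 1*(-4119)))) - 3849 = (-1/17965 + (13622 + (-1535 + 4119))) - 3849 = (-1/17965 + (13622 + 2584)) - 3849 = (-1/17965 + 16206) - 3849 = 291140789/17965 - 3849 = 221993504/17965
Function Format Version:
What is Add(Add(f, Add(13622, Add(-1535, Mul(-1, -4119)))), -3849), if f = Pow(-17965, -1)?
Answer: Rational(221993504, 17965) ≈ 12357.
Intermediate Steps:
f = Rational(-1, 17965) ≈ -5.5664e-5
Add(Add(f, Add(13622, Add(-1535, Mul(-1, -4119)))), -3849) = Add(Add(Rational(-1, 17965), Add(13622, Add(-1535, Mul(-1, -4119)))), -3849) = Add(Add(Rational(-1, 17965), Add(13622, Add(-1535, 4119))), -3849) = Add(Add(Rational(-1, 17965), Add(13622, 2584)), -3849) = Add(Add(Rational(-1, 17965), 16206), -3849) = Add(Rational(291140789, 17965), -3849) = Rational(221993504, 17965)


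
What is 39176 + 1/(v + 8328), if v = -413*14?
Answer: 99742097/2546 ≈ 39176.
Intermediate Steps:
v = -5782
39176 + 1/(v + 8328) = 39176 + 1/(-5782 + 8328) = 39176 + 1/2546 = 99742097/2546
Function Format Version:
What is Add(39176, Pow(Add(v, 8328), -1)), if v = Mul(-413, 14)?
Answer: Rational(99742097, 2546) ≈ 39176.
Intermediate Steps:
v = -5782
Add(39176, Pow(Add(v, 8328), -1)) = Add(39176, Pow(Add(-5782, 8328), -1)) = Add(39176, Pow(2546, -1)) = Add(39176, Rational(1, 2546)) = Rational(99742097, 2546)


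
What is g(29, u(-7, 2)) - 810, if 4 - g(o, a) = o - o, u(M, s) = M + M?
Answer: -806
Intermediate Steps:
u(M, s) = 2*M
g(o, a) = 4 (g(o, a) = 4 - (o - o) = 4 - 1*0 = 4 + 0 = 4)
g(29, u(-7, 2)) - 810 = 4 - 810 = -806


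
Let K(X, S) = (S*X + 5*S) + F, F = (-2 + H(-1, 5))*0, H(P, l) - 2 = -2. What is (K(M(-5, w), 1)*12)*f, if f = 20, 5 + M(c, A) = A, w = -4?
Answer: -960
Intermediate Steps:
M(c, A) = -5 + A
H(P, l) = 0 (H(P, l) = 2 - 2 = 0)
F = 0 (F = (-2 + 0)*0 = -2*0 = 0)
K(X, S) = 5*S + S*X (K(X, S) = (S*X + 5*S) + 0 = (5*S + S*X) + 0 = 5*S + S*X)
(K(M(-5, w), 1)*12)*f = ((1*(5 + (-5 - 4)))*12)*20 = ((1*(5 - 9))*12)*20 = ((1*(-4))*12)*20 = -4*12*20 = -48*20 = -960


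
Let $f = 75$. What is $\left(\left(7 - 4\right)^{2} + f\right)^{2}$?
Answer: $7056$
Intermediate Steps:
$\left(\left(7 - 4\right)^{2} + f\right)^{2} = \left(\left(7 - 4\right)^{2} + 75\right)^{2} = \left(3^{2} + 75\right)^{2} = \left(9 + 75\right)^{2} = 84^{2} = 7056$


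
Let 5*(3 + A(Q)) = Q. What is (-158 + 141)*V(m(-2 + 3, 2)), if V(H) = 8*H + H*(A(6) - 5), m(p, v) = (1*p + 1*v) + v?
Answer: -102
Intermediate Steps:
A(Q) = -3 + Q/5
m(p, v) = p + 2*v (m(p, v) = (p + v) + v = p + 2*v)
V(H) = 6*H/5 (V(H) = 8*H + H*((-3 + (⅕)*6) - 5) = 8*H + H*((-3 + 6/5) - 5) = 8*H + H*(-9/5 - 5) = 8*H + H*(-34/5) = 8*H - 34*H/5 = 6*H/5)
(-158 + 141)*V(m(-2 + 3, 2)) = (-158 + 141)*(6*((-2 + 3) + 2*2)/5) = -102*(1 + 4)/5 = -102*5/5 = -17*6 = -102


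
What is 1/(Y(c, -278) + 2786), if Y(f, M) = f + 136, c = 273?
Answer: 1/3195 ≈ 0.00031299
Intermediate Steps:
Y(f, M) = 136 + f
1/(Y(c, -278) + 2786) = 1/((136 + 273) + 2786) = 1/(409 + 2786) = 1/3195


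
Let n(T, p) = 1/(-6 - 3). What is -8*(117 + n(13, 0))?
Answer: -8416/9 ≈ -935.11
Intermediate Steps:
n(T, p) = -⅑ (n(T, p) = 1/(-9) = -⅑)
-8*(117 + n(13, 0)) = -8*(117 - ⅑) = -8*1052/9 = -8416/9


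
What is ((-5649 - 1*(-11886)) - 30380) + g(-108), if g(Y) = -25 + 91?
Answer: -24077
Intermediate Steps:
g(Y) = 66
((-5649 - 1*(-11886)) - 30380) + g(-108) = ((-5649 - 1*(-11886)) - 30380) + 66 = ((-5649 + 11886) - 30380) + 66 = (6237 - 30380) + 66 = -24143 + 66 = -24077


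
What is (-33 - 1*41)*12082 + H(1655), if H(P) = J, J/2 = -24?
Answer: -894116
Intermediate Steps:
J = -48 (J = 2*(-24) = -48)
H(P) = -48
(-33 - 1*41)*12082 + H(1655) = (-33 - 1*41)*12082 - 48 = (-33 - 41)*12082 - 48 = -74*12082 - 48 = -894068 - 48 = -894116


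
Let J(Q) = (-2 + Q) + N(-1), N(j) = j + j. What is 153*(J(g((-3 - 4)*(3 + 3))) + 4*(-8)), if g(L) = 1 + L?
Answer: -11781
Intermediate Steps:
N(j) = 2*j
J(Q) = -4 + Q (J(Q) = (-2 + Q) + 2*(-1) = (-2 + Q) - 2 = -4 + Q)
153*(J(g((-3 - 4)*(3 + 3))) + 4*(-8)) = 153*((-4 + (1 + (-3 - 4)*(3 + 3))) + 4*(-8)) = 153*((-4 + (1 - 7*6)) - 32) = 153*((-4 + (1 - 42)) - 32) = 153*((-4 - 41) - 32) = 153*(-45 - 32) = 153*(-77) = -11781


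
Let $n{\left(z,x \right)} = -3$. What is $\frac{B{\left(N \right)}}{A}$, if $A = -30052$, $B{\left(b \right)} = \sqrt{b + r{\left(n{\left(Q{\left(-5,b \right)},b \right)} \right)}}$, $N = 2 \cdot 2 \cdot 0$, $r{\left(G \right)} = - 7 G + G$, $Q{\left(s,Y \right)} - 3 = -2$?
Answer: $- \frac{3 \sqrt{2}}{30052} \approx -0.00014118$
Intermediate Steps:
$Q{\left(s,Y \right)} = 1$ ($Q{\left(s,Y \right)} = 3 - 2 = 1$)
$r{\left(G \right)} = - 6 G$
$N = 0$ ($N = 4 \cdot 0 = 0$)
$B{\left(b \right)} = \sqrt{18 + b}$ ($B{\left(b \right)} = \sqrt{b - -18} = \sqrt{b + 18} = \sqrt{18 + b}$)
$\frac{B{\left(N \right)}}{A} = \frac{\sqrt{18 + 0}}{-30052} = \sqrt{18} \left(- \frac{1}{30052}\right) = 3 \sqrt{2} \left(- \frac{1}{30052}\right) = - \frac{3 \sqrt{2}}{30052}$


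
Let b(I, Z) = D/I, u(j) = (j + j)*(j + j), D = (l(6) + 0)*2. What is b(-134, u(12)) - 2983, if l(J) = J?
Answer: -199867/67 ≈ -2983.1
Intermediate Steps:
D = 12 (D = (6 + 0)*2 = 6*2 = 12)
u(j) = 4*j² (u(j) = (2*j)*(2*j) = 4*j²)
b(I, Z) = 12/I
b(-134, u(12)) - 2983 = 12/(-134) - 2983 = 12*(-1/134) - 2983 = -6/67 - 2983 = -199867/67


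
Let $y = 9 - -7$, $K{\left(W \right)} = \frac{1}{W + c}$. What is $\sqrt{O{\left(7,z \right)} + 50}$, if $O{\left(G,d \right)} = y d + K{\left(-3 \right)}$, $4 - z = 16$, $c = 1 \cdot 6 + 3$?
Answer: $\frac{i \sqrt{5106}}{6} \approx 11.909 i$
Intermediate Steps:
$c = 9$ ($c = 6 + 3 = 9$)
$z = -12$ ($z = 4 - 16 = -12$)
$K{\left(W \right)} = \frac{1}{9 + W}$ ($K{\left(W \right)} = \frac{1}{W + 9} = \frac{1}{9 + W}$)
$y = 16$ ($y = 9 + 7 = 16$)
$O{\left(G,d \right)} = \frac{1}{6} + 16 d$ ($O{\left(G,d \right)} = 16 d + \frac{1}{9 - 3} = 16 d + \frac{1}{6} = \frac{1}{6} + 16 d$)
$\sqrt{O{\left(7,z \right)} + 50} = \sqrt{\left(\frac{1}{6} + 16 \left(-12\right)\right) + 50} = \sqrt{\left(\frac{1}{6} - 192\right) + 50} = \sqrt{- \frac{1151}{6} + 50} = \sqrt{- \frac{851}{6}} = \frac{i \sqrt{5106}}{6}$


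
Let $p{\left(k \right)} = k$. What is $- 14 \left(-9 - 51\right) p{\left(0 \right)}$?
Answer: $0$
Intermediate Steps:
$- 14 \left(-9 - 51\right) p{\left(0 \right)} = - 14 \left(-9 - 51\right) 0 = \left(-14\right) \left(-60\right) 0 = 840 \cdot 0 = 0$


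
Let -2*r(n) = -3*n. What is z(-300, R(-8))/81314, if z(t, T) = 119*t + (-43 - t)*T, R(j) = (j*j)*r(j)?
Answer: -116538/40657 ≈ -2.8664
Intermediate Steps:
r(n) = 3*n/2 (r(n) = -(-3)*n/2 = 3*n/2)
R(j) = 3*j³/2 (R(j) = (j*j)*(3*j/2) = j²*(3*j/2) = 3*j³/2)
z(t, T) = 119*t + T*(-43 - t)
z(-300, R(-8))/81314 = (-129*(-8)³/2 + 119*(-300) - 1*(3/2)*(-8)³*(-300))/81314 = (-129*(-512)/2 - 35700 - 1*(3/2)*(-512)*(-300))*(1/81314) = (-43*(-768) - 35700 - 1*(-768)*(-300))*(1/81314) = (33024 - 35700 - 230400)*(1/81314) = -233076*1/81314 = -116538/40657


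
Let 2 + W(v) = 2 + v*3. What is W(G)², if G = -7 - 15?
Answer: 4356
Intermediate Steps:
G = -22
W(v) = 3*v (W(v) = -2 + (2 + v*3) = -2 + (2 + 3*v) = 3*v)
W(G)² = (3*(-22))² = (-66)² = 4356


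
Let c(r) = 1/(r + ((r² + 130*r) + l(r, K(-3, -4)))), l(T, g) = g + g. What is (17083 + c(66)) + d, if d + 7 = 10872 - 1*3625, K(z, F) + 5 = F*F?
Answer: 316782753/13024 ≈ 24323.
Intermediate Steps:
K(z, F) = -5 + F² (K(z, F) = -5 + F*F = -5 + F²)
l(T, g) = 2*g
d = 7240 (d = -7 + (10872 - 1*3625) = -7 + (10872 - 3625) = -7 + 7247 = 7240)
c(r) = 1/(22 + r² + 131*r) (c(r) = 1/(r + ((r² + 130*r) + 2*(-5 + (-4)²))) = 1/(r + ((r² + 130*r) + 2*(-5 + 16))) = 1/(r + ((r² + 130*r) + 2*11)) = 1/(r + ((r² + 130*r) + 22)) = 1/(r + (22 + r² + 130*r)) = 1/(22 + r² + 131*r))
(17083 + c(66)) + d = (17083 + 1/(22 + 66² + 131*66)) + 7240 = (17083 + 1/(22 + 4356 + 8646)) + 7240 = (17083 + 1/13024) + 7240 = 222488993/13024 + 7240 = 316782753/13024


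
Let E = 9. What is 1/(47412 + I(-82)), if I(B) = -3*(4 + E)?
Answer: 1/47373 ≈ 2.1109e-5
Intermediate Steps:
I(B) = -39 (I(B) = -3*(4 + 9) = -3*13 = -39)
1/(47412 + I(-82)) = 1/(47412 - 39) = 1/47373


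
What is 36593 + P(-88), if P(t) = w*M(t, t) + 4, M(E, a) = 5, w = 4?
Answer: 36617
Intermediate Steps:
P(t) = 24 (P(t) = 4*5 + 4 = 20 + 4 = 24)
36593 + P(-88) = 36593 + 24 = 36617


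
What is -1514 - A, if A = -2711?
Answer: 1197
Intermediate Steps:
-1514 - A = -1514 - 1*(-2711) = -1514 + 2711 = 1197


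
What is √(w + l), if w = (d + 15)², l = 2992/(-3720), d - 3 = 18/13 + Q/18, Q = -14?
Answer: √113597862115/18135 ≈ 18.585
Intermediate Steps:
d = 422/117 (d = 3 + (18/13 - 14/18) = 3 + (18*(1/13) - 14*1/18) = 3 + (18/13 - 7/9) = 3 + 71/117 = 422/117 ≈ 3.6068)
l = -374/465 (l = 2992*(-1/3720) = -374/465 ≈ -0.80430)
w = 4739329/13689 (w = (422/117 + 15)² = (2177/117)² = 4739329/13689 ≈ 346.21)
√(w + l) = √(4739329/13689 - 374/465) = √(732889433/2121795) = √113597862115/18135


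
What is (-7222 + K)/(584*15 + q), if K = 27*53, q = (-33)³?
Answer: 5791/27177 ≈ 0.21308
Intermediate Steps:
q = -35937
K = 1431
(-7222 + K)/(584*15 + q) = (-7222 + 1431)/(584*15 - 35937) = -5791/(8760 - 35937) = -5791/(-27177) = -5791*(-1/27177) = 5791/27177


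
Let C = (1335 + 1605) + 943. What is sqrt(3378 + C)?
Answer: sqrt(7261) ≈ 85.212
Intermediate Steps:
C = 3883 (C = 2940 + 943 = 3883)
sqrt(3378 + C) = sqrt(3378 + 3883) = sqrt(7261)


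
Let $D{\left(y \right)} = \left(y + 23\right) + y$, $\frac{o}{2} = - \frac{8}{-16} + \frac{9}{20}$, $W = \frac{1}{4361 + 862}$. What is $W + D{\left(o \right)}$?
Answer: $\frac{699887}{26115} \approx 26.8$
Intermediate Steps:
$W = \frac{1}{5223} \approx 0.00019146$
$o = \frac{19}{10}$ ($o = 2 \left(- \frac{8}{-16} + \frac{9}{20}\right) = 2 \left(\left(-8\right) \left(- \frac{1}{16}\right) + 9 \cdot \frac{1}{20}\right) = 2 \left(\frac{1}{2} + \frac{9}{20}\right) = 2 \cdot \frac{19}{20} = \frac{19}{10} \approx 1.9$)
$D{\left(y \right)} = 23 + 2 y$ ($D{\left(y \right)} = \left(23 + y\right) + y = 23 + 2 y$)
$W + D{\left(o \right)} = \frac{1}{5223} + \left(23 + 2 \cdot \frac{19}{10}\right) = \frac{1}{5223} + \left(23 + \frac{19}{5}\right) = \frac{1}{5223} + \frac{134}{5} = \frac{699887}{26115}$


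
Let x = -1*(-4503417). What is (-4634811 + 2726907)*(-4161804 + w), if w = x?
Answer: -651764809152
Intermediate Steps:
x = 4503417
w = 4503417
(-4634811 + 2726907)*(-4161804 + w) = (-4634811 + 2726907)*(-4161804 + 4503417) = -1907904*341613 = -651764809152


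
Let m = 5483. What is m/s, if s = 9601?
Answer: 5483/9601 ≈ 0.57109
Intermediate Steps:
m/s = 5483/9601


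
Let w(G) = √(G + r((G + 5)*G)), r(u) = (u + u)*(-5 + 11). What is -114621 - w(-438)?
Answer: -114621 - √2275410 ≈ -1.1613e+5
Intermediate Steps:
r(u) = 12*u (r(u) = (2*u)*6 = 12*u)
w(G) = √(G + 12*G*(5 + G)) (w(G) = √(G + 12*((G + 5)*G)) = √(G + 12*((5 + G)*G)) = √(G + 12*(G*(5 + G))) = √(G + 12*G*(5 + G)))
-114621 - w(-438) = -114621 - √(-438*(61 + 12*(-438))) = -114621 - √(-438*(61 - 5256)) = -114621 - √(-438*(-5195)) = -114621 - √2275410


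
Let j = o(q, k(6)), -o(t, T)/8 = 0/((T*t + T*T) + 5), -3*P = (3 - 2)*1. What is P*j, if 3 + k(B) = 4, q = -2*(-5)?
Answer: 0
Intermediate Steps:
P = -1/3 (P = -(3 - 2)/3 = -1/3 ≈ -0.33333)
q = 10
k(B) = 1 (k(B) = -3 + 4 = 1)
o(t, T) = 0 (o(t, T) = -0/((T*t + T*T) + 5) = -0/((T*t + T**2) + 5) = -0/((T**2 + T*t) + 5) = -0/(5 + T**2 + T*t) = -8*0 = 0)
j = 0
P*j = -1/3*0 = 0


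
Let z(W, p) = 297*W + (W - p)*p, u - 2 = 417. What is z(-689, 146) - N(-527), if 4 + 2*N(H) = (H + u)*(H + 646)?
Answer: -320115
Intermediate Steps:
u = 419 (u = 2 + 417 = 419)
z(W, p) = 297*W + p*(W - p)
N(H) = -2 + (419 + H)*(646 + H)/2 (N(H) = -2 + ((H + 419)*(H + 646))/2 = -2 + ((419 + H)*(646 + H))/2 = -2 + (419 + H)*(646 + H)/2)
z(-689, 146) - N(-527) = (-1*146**2 + 297*(-689) - 689*146) - (135335 + (1/2)*(-527)**2 + (1065/2)*(-527)) = (-1*21316 - 204633 - 100594) - (135335 + (1/2)*277729 - 561255/2) = (-21316 - 204633 - 100594) - (135335 + 277729/2 - 561255/2) = -326543 - 1*(-6428) = -326543 + 6428 = -320115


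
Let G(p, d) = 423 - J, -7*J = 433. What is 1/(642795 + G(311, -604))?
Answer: 7/4502959 ≈ 1.5545e-6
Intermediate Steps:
J = -433/7 (J = -1/7*433 = -433/7 ≈ -61.857)
G(p, d) = 3394/7 (G(p, d) = 423 - 1*(-433/7) = 423 + 433/7 = 3394/7)
1/(642795 + G(311, -604)) = 1/(642795 + 3394/7) = 1/(4502959/7) = 7/4502959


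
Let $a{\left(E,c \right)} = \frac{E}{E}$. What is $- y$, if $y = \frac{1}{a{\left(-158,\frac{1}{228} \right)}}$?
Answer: $-1$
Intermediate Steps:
$a{\left(E,c \right)} = 1$
$y = 1$ ($y = 1^{-1} = 1$)
$- y = \left(-1\right) 1 = -1$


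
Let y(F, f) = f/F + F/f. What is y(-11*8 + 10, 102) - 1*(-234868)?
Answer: 51905370/221 ≈ 2.3487e+5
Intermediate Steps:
y(F, f) = F/f + f/F
y(-11*8 + 10, 102) - 1*(-234868) = ((-11*8 + 10)/102 + 102/(-11*8 + 10)) - 1*(-234868) = ((-88 + 10)*(1/102) + 102/(-88 + 10)) + 234868 = (-78*1/102 + 102/(-78)) + 234868 = (-13/17 + 102*(-1/78)) + 234868 = (-13/17 - 17/13) + 234868 = -458/221 + 234868 = 51905370/221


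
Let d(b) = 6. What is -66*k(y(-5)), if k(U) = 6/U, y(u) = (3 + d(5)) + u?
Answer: -99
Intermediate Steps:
y(u) = 9 + u (y(u) = (3 + 6) + u = 9 + u)
-66*k(y(-5)) = -396/(9 - 5) = -396/4 = -66*3/2 = -99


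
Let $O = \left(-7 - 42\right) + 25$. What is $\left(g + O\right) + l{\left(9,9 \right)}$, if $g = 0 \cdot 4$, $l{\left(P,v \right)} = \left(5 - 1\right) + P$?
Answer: $-11$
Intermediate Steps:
$l{\left(P,v \right)} = 4 + P$
$O = -24$ ($O = -49 + 25 = -24$)
$g = 0$
$\left(g + O\right) + l{\left(9,9 \right)} = \left(0 - 24\right) + \left(4 + 9\right) = -24 + 13 = -11$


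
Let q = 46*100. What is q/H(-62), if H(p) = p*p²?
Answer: -575/29791 ≈ -0.019301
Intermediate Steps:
H(p) = p³
q = 4600
q/H(-62) = 4600/((-62)³) = 4600/(-238328) = 4600*(-1/238328) = -575/29791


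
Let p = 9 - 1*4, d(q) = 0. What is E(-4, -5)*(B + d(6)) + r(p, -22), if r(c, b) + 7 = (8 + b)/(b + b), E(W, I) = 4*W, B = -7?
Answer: 2317/22 ≈ 105.32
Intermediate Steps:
p = 5 (p = 9 - 4 = 5)
r(c, b) = -7 + (8 + b)/(2*b) (r(c, b) = -7 + (8 + b)/(b + b) = -7 + (8 + b)/((2*b)) = -7 + (8 + b)*(1/(2*b)) = -7 + (8 + b)/(2*b))
E(-4, -5)*(B + d(6)) + r(p, -22) = (4*(-4))*(-7 + 0) + (-13/2 + 4/(-22)) = -16*(-7) + (-13/2 + 4*(-1/22)) = 112 + (-13/2 - 2/11) = 112 - 147/22 = 2317/22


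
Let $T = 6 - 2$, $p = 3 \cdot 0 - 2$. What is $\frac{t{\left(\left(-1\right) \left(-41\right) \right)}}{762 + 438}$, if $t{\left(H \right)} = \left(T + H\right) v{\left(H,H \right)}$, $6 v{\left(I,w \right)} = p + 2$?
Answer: $0$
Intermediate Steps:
$p = -2$ ($p = 0 - 2 = -2$)
$v{\left(I,w \right)} = 0$ ($v{\left(I,w \right)} = \frac{-2 + 2}{6} = \frac{1}{6} \cdot 0 = 0$)
$T = 4$ ($T = 6 - 2 = 4$)
$t{\left(H \right)} = 0$ ($t{\left(H \right)} = \left(4 + H\right) 0 = 0$)
$\frac{t{\left(\left(-1\right) \left(-41\right) \right)}}{762 + 438} = \frac{1}{762 + 438} \cdot 0 = \frac{1}{1200} \cdot 0 = 0$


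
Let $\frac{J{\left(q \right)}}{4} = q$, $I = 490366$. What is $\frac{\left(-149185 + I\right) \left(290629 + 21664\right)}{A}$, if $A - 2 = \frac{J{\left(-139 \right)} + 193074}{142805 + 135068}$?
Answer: $\frac{29606934121543809}{748264} \approx 3.9567 \cdot 10^{10}$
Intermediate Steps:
$J{\left(q \right)} = 4 q$
$A = \frac{748264}{277873}$ ($A = 2 + \frac{4 \left(-139\right) + 193074}{142805 + 135068} = 2 + \frac{-556 + 193074}{277873} = 2 + 192518 \cdot \frac{1}{277873} = 2 + \frac{192518}{277873} = \frac{748264}{277873} \approx 2.6928$)
$\frac{\left(-149185 + I\right) \left(290629 + 21664\right)}{A} = \frac{\left(-149185 + 490366\right) \left(290629 + 21664\right)}{\frac{748264}{277873}} = 341181 \cdot 312293 \cdot \frac{277873}{748264} = 106548438033 \cdot \frac{277873}{748264} = \frac{29606934121543809}{748264}$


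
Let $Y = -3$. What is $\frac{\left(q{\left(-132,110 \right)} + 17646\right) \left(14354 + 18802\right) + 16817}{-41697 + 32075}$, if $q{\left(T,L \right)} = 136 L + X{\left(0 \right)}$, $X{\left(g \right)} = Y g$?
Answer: $- \frac{1081101353}{9622} \approx -1.1236 \cdot 10^{5}$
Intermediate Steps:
$X{\left(g \right)} = - 3 g$
$q{\left(T,L \right)} = 136 L$ ($q{\left(T,L \right)} = 136 L - 0 = 136 L + 0 = 136 L$)
$\frac{\left(q{\left(-132,110 \right)} + 17646\right) \left(14354 + 18802\right) + 16817}{-41697 + 32075} = \frac{\left(136 \cdot 110 + 17646\right) \left(14354 + 18802\right) + 16817}{-41697 + 32075} = \frac{\left(14960 + 17646\right) 33156 + 16817}{-9622} = \left(32606 \cdot 33156 + 16817\right) \left(- \frac{1}{9622}\right) = \left(1081084536 + 16817\right) \left(- \frac{1}{9622}\right) = 1081101353 \left(- \frac{1}{9622}\right) = - \frac{1081101353}{9622}$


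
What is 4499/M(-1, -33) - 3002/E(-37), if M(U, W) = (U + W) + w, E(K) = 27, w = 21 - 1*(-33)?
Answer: 61433/540 ≈ 113.76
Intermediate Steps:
w = 54 (w = 21 + 33 = 54)
M(U, W) = 54 + U + W (M(U, W) = (U + W) + 54 = 54 + U + W)
4499/M(-1, -33) - 3002/E(-37) = 4499/(54 - 1 - 33) - 3002/27 = 4499/20 - 3002*1/27 = 4499*(1/20) - 3002/27 = 4499/20 - 3002/27 = 61433/540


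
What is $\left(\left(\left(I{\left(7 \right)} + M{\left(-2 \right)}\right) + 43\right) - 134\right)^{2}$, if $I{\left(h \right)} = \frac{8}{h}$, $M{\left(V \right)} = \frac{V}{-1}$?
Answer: $\frac{378225}{49} \approx 7718.9$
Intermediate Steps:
$M{\left(V \right)} = - V$ ($M{\left(V \right)} = V \left(-1\right) = - V$)
$\left(\left(\left(I{\left(7 \right)} + M{\left(-2 \right)}\right) + 43\right) - 134\right)^{2} = \left(\left(\left(\frac{8}{7} - -2\right) + 43\right) - 134\right)^{2} = \left(\left(\left(8 \cdot \frac{1}{7} + 2\right) + 43\right) - 134\right)^{2} = \left(\left(\left(\frac{8}{7} + 2\right) + 43\right) - 134\right)^{2} = \left(\left(\frac{22}{7} + 43\right) - 134\right)^{2} = \left(\frac{323}{7} - 134\right)^{2} = \left(- \frac{615}{7}\right)^{2} = \frac{378225}{49}$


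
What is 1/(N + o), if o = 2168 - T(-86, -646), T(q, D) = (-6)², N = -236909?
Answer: -1/234777 ≈ -4.2594e-6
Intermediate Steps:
T(q, D) = 36
o = 2132 (o = 2168 - 1*36 = 2168 - 36 = 2132)
1/(N + o) = 1/(-236909 + 2132) = 1/(-234777) = -1/234777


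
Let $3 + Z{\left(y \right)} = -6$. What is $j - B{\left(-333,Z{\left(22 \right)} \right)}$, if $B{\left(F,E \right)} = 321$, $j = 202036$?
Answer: $201715$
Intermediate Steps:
$Z{\left(y \right)} = -9$ ($Z{\left(y \right)} = -3 - 6 = -9$)
$j - B{\left(-333,Z{\left(22 \right)} \right)} = 202036 - 321 = 201715$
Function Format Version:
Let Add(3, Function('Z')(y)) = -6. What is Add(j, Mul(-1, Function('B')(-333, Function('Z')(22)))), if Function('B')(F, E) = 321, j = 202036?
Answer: 201715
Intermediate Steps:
Function('Z')(y) = -9 (Function('Z')(y) = Add(-3, -6) = -9)
Add(j, Mul(-1, Function('B')(-333, Function('Z')(22)))) = Add(202036, Mul(-1, 321)) = Add(202036, -321) = 201715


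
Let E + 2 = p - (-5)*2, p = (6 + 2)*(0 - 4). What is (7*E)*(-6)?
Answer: 1008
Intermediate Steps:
p = -32 (p = 8*(-4) = -32)
E = -24 (E = -2 + (-32 - (-5)*2) = -2 + (-32 - 1*(-10)) = -2 + (-32 + 10) = -2 - 22 = -24)
(7*E)*(-6) = (7*(-24))*(-6) = -168*(-6) = 1008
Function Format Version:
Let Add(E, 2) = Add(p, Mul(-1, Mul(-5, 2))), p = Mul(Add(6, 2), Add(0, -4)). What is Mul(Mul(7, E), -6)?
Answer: 1008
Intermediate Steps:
p = -32 (p = Mul(8, -4) = -32)
E = -24 (E = Add(-2, Add(-32, Mul(-1, Mul(-5, 2)))) = Add(-2, Add(-32, Mul(-1, -10))) = Add(-2, Add(-32, 10)) = Add(-2, -22) = -24)
Mul(Mul(7, E), -6) = Mul(Mul(7, -24), -6) = Mul(-168, -6) = 1008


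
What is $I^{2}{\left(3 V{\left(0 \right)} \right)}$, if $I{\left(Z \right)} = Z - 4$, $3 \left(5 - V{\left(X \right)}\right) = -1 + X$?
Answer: $144$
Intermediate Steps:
$V{\left(X \right)} = \frac{16}{3} - \frac{X}{3}$ ($V{\left(X \right)} = 5 - \frac{-1 + X}{3} = 5 - \left(- \frac{1}{3} + \frac{X}{3}\right) = \frac{16}{3} - \frac{X}{3}$)
$I{\left(Z \right)} = -4 + Z$
$I^{2}{\left(3 V{\left(0 \right)} \right)} = \left(-4 + 3 \left(\frac{16}{3} - 0\right)\right)^{2} = \left(-4 + 3 \left(\frac{16}{3} + 0\right)\right)^{2} = \left(-4 + 3 \cdot \frac{16}{3}\right)^{2} = \left(-4 + 16\right)^{2} = 12^{2} = 144$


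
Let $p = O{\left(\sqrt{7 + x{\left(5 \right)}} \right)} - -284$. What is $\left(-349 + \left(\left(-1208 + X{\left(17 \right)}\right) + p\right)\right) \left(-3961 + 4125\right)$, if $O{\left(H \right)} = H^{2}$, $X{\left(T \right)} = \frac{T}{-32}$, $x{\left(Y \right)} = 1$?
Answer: $- \frac{1660377}{8} \approx -2.0755 \cdot 10^{5}$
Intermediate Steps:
$X{\left(T \right)} = - \frac{T}{32}$ ($X{\left(T \right)} = T \left(- \frac{1}{32}\right) = - \frac{T}{32}$)
$p = 292$ ($p = \left(\sqrt{7 + 1}\right)^{2} - -284 = \left(\sqrt{8}\right)^{2} + 284 = \left(2 \sqrt{2}\right)^{2} + 284 = 8 + 284 = 292$)
$\left(-349 + \left(\left(-1208 + X{\left(17 \right)}\right) + p\right)\right) \left(-3961 + 4125\right) = \left(-349 + \left(\left(-1208 - \frac{17}{32}\right) + 292\right)\right) \left(-3961 + 4125\right) = \left(-349 + \left(\left(-1208 - \frac{17}{32}\right) + 292\right)\right) 164 = \left(-349 + \left(- \frac{38673}{32} + 292\right)\right) 164 = \left(-349 - \frac{29329}{32}\right) 164 = \left(- \frac{40497}{32}\right) 164 = - \frac{1660377}{8}$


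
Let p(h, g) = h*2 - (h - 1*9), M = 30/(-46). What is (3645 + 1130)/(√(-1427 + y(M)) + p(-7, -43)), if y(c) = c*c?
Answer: 2525975/378387 - 109825*I*√754658/756774 ≈ 6.6756 - 126.07*I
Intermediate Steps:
M = -15/23 (M = 30*(-1/46) = -15/23 ≈ -0.65217)
y(c) = c²
p(h, g) = 9 + h (p(h, g) = 2*h - (h - 9) = 2*h - (-9 + h) = 2*h + (9 - h) = 9 + h)
(3645 + 1130)/(√(-1427 + y(M)) + p(-7, -43)) = (3645 + 1130)/(√(-1427 + (-15/23)²) + (9 - 7)) = 4775/(√(-1427 + 225/529) + 2) = 4775/(√(-754658/529) + 2) = 4775/(I*√754658/23 + 2) = 4775/(2 + I*√754658/23)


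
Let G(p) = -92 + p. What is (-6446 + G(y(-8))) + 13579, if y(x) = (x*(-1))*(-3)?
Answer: 7017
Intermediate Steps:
y(x) = 3*x (y(x) = -x*(-3) = 3*x)
(-6446 + G(y(-8))) + 13579 = (-6446 + (-92 + 3*(-8))) + 13579 = (-6446 + (-92 - 24)) + 13579 = (-6446 - 116) + 13579 = -6562 + 13579 = 7017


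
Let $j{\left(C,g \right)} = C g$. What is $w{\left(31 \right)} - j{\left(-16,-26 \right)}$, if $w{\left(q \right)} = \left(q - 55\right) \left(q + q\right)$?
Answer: $-1904$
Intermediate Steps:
$w{\left(q \right)} = 2 q \left(-55 + q\right)$ ($w{\left(q \right)} = \left(-55 + q\right) 2 q = 2 q \left(-55 + q\right)$)
$w{\left(31 \right)} - j{\left(-16,-26 \right)} = 2 \cdot 31 \left(-55 + 31\right) - \left(-16\right) \left(-26\right) = 2 \cdot 31 \left(-24\right) - 416 = -1488 - 416 = -1904$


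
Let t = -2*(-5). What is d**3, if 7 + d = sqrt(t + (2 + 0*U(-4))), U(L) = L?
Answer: -595 + 318*sqrt(3) ≈ -44.208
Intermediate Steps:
t = 10
d = -7 + 2*sqrt(3) (d = -7 + sqrt(10 + (2 + 0*(-4))) = -7 + sqrt(10 + (2 + 0)) = -7 + sqrt(10 + 2) = -7 + sqrt(12) = -7 + 2*sqrt(3) ≈ -3.5359)
d**3 = (-7 + 2*sqrt(3))**3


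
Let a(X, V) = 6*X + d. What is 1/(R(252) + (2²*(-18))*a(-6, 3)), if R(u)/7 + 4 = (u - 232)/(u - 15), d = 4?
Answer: 237/539552 ≈ 0.00043925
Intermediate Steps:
a(X, V) = 4 + 6*X (a(X, V) = 6*X + 4 = 4 + 6*X)
R(u) = -28 + 7*(-232 + u)/(-15 + u) (R(u) = -28 + 7*((u - 232)/(u - 15)) = -28 + 7*((-232 + u)/(-15 + u)) = -28 + 7*(-232 + u)/(-15 + u))
1/(R(252) + (2²*(-18))*a(-6, 3)) = 1/(7*(-172 - 3*252)/(-15 + 252) + (2²*(-18))*(4 + 6*(-6))) = 1/(7*(-172 - 756)/237 + (4*(-18))*(4 - 36)) = 1/(7*(1/237)*(-928) - 72*(-32)) = 1/(-6496/237 + 2304) = 1/(539552/237) = 237/539552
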